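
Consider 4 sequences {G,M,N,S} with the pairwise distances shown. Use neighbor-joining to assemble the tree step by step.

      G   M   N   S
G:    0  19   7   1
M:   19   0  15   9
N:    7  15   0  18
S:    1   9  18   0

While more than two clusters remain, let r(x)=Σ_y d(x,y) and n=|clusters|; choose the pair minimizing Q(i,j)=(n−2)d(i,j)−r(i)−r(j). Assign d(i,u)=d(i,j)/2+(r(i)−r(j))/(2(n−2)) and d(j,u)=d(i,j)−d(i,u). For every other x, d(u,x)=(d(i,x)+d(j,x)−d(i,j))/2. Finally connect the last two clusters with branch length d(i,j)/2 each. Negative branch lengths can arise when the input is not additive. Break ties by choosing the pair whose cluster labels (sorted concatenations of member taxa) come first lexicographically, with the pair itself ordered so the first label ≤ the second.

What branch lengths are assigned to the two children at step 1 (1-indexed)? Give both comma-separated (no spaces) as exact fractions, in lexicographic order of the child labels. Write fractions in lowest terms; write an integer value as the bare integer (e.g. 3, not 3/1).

step 1: merge (G,N) at d=7, Q=-53; branch lengths G→1/4, N→27/4; new cluster GN
  updated: d(GN,M)=27/2, d(GN,S)=6
step 2: merge (GN,M) at d=27/2, Q=-57/2; branch lengths GN→21/4, M→33/4; new cluster GMN
  updated: d(GMN,S)=3/4
step 3: merge (GMN,S) at d=3/4; branch lengths GMN→3/8, S→3/8; new cluster GMNS
final tree: (((G:1/4,N:27/4):21/4,M:33/4):3/8,S:3/8)
total length: 85/4

1/4,27/4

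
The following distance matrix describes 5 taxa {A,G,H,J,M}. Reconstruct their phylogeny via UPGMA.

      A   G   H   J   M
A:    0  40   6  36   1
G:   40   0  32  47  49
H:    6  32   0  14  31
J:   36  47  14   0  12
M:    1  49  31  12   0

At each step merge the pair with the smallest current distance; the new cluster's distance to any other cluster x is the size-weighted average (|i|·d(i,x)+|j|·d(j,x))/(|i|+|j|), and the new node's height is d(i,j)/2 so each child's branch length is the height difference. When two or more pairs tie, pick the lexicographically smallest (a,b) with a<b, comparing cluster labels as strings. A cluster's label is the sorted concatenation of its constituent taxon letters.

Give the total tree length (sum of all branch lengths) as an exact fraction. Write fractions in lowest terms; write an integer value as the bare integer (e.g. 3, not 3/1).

481/8

1. join A+M (d=1) ⇒ AM; edges |A|=1/2, |M|=1/2
  updated: d(AM,G)=89/2, d(AM,H)=37/2, d(AM,J)=24
2. join H+J (d=14) ⇒ HJ; edges |H|=7, |J|=7
  updated: d(AM,HJ)=85/4, d(G,HJ)=79/2
3. join AM+HJ (d=85/4) ⇒ AHJM; edges |AM|=81/8, |HJ|=29/8
  updated: d(AHJM,G)=42
4. join AHJM+G (d=42) ⇒ AGHJM; edges |AHJM|=83/8, |G|=21
final tree: (((A:1/2,M:1/2):81/8,(H:7,J:7):29/8):83/8,G:21)
total length: 481/8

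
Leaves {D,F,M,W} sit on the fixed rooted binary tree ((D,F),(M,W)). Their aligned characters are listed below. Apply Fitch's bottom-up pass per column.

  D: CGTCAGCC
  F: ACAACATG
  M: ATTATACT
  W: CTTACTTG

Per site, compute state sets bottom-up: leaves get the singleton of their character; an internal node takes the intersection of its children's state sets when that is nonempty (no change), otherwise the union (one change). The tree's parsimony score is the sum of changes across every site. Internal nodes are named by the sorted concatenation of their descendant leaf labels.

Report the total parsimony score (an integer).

14

DF@0: {C} ∪ {A} = {A,C} (union, +1)
MW@0: {A} ∪ {C} = {A,C} (union, +1)
DFMW@0: {A,C} ∩ {A,C} = {A,C} (intersection, +0)
DF@1: {G} ∪ {C} = {C,G} (union, +1)
MW@1: {T} ∩ {T} = {T} (intersection, +0)
DFMW@1: {C,G} ∪ {T} = {C,G,T} (union, +1)
DF@2: {T} ∪ {A} = {A,T} (union, +1)
MW@2: {T} ∩ {T} = {T} (intersection, +0)
DFMW@2: {A,T} ∩ {T} = {T} (intersection, +0)
DF@3: {C} ∪ {A} = {A,C} (union, +1)
MW@3: {A} ∩ {A} = {A} (intersection, +0)
DFMW@3: {A,C} ∩ {A} = {A} (intersection, +0)
DF@4: {A} ∪ {C} = {A,C} (union, +1)
MW@4: {T} ∪ {C} = {C,T} (union, +1)
DFMW@4: {A,C} ∩ {C,T} = {C} (intersection, +0)
DF@5: {G} ∪ {A} = {A,G} (union, +1)
MW@5: {A} ∪ {T} = {A,T} (union, +1)
DFMW@5: {A,G} ∩ {A,T} = {A} (intersection, +0)
DF@6: {C} ∪ {T} = {C,T} (union, +1)
MW@6: {C} ∪ {T} = {C,T} (union, +1)
DFMW@6: {C,T} ∩ {C,T} = {C,T} (intersection, +0)
DF@7: {C} ∪ {G} = {C,G} (union, +1)
MW@7: {T} ∪ {G} = {G,T} (union, +1)
DFMW@7: {C,G} ∩ {G,T} = {G} (intersection, +0)
per-site changes: [2, 2, 1, 1, 2, 2, 2, 2]; total = 14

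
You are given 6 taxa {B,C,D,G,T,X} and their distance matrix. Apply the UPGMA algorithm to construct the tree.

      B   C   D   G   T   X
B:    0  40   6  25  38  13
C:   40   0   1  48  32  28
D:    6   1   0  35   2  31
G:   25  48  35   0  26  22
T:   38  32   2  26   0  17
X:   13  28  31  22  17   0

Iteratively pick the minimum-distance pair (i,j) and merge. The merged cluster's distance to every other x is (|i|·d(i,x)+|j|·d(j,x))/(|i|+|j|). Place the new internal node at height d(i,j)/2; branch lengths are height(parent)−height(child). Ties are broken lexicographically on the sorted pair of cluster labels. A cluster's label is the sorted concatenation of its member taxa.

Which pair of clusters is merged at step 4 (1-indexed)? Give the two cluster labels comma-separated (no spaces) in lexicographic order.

1. join C+D (d=1) ⇒ CD; edges |C|=1/2, |D|=1/2
  updated: d(B,CD)=23, d(CD,G)=83/2, d(CD,T)=17, d(CD,X)=59/2
2. join B+X (d=13) ⇒ BX; edges |B|=13/2, |X|=13/2
  updated: d(BX,CD)=105/4, d(BX,G)=47/2, d(BX,T)=55/2
3. join CD+T (d=17) ⇒ CDT; edges |CD|=8, |T|=17/2
  updated: d(BX,CDT)=80/3, d(CDT,G)=109/3
4. join BX+G (d=47/2) ⇒ BGX; edges |BX|=21/4, |G|=47/4
  updated: d(BGX,CDT)=269/9
5. join BGX+CDT (d=269/9) ⇒ BCDGTX; edges |BGX|=115/36, |CDT|=58/9
final tree: (((B:13/2,X:13/2):21/4,G:47/4):115/36,((C:1/2,D:1/2):8,T:17/2):58/9)
total length: 2057/36

BX,G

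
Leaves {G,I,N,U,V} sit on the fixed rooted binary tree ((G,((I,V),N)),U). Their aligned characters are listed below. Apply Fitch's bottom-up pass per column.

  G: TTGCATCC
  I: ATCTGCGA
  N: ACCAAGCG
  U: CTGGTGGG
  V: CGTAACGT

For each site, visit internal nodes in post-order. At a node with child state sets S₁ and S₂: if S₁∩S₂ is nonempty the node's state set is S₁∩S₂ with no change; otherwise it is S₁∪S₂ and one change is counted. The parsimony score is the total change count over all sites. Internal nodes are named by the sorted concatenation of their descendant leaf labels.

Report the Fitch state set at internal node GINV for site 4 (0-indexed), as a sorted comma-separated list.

A

IV@0: {A} ∪ {C} = {A,C} (union, +1)
INV@0: {A,C} ∩ {A} = {A} (intersection, +0)
GINV@0: {T} ∪ {A} = {A,T} (union, +1)
GINUV@0: {A,T} ∪ {C} = {A,C,T} (union, +1)
IV@1: {T} ∪ {G} = {G,T} (union, +1)
INV@1: {G,T} ∪ {C} = {C,G,T} (union, +1)
GINV@1: {T} ∩ {C,G,T} = {T} (intersection, +0)
GINUV@1: {T} ∩ {T} = {T} (intersection, +0)
IV@2: {C} ∪ {T} = {C,T} (union, +1)
INV@2: {C,T} ∩ {C} = {C} (intersection, +0)
GINV@2: {G} ∪ {C} = {C,G} (union, +1)
GINUV@2: {C,G} ∩ {G} = {G} (intersection, +0)
IV@3: {T} ∪ {A} = {A,T} (union, +1)
INV@3: {A,T} ∩ {A} = {A} (intersection, +0)
GINV@3: {C} ∪ {A} = {A,C} (union, +1)
GINUV@3: {A,C} ∪ {G} = {A,C,G} (union, +1)
IV@4: {G} ∪ {A} = {A,G} (union, +1)
INV@4: {A,G} ∩ {A} = {A} (intersection, +0)
GINV@4: {A} ∩ {A} = {A} (intersection, +0)
GINUV@4: {A} ∪ {T} = {A,T} (union, +1)
IV@5: {C} ∩ {C} = {C} (intersection, +0)
INV@5: {C} ∪ {G} = {C,G} (union, +1)
GINV@5: {T} ∪ {C,G} = {C,G,T} (union, +1)
GINUV@5: {C,G,T} ∩ {G} = {G} (intersection, +0)
IV@6: {G} ∩ {G} = {G} (intersection, +0)
INV@6: {G} ∪ {C} = {C,G} (union, +1)
GINV@6: {C} ∩ {C,G} = {C} (intersection, +0)
GINUV@6: {C} ∪ {G} = {C,G} (union, +1)
IV@7: {A} ∪ {T} = {A,T} (union, +1)
INV@7: {A,T} ∪ {G} = {A,G,T} (union, +1)
GINV@7: {C} ∪ {A,G,T} = {A,C,G,T} (union, +1)
GINUV@7: {A,C,G,T} ∩ {G} = {G} (intersection, +0)
per-site changes: [3, 2, 2, 3, 2, 2, 2, 3]; total = 19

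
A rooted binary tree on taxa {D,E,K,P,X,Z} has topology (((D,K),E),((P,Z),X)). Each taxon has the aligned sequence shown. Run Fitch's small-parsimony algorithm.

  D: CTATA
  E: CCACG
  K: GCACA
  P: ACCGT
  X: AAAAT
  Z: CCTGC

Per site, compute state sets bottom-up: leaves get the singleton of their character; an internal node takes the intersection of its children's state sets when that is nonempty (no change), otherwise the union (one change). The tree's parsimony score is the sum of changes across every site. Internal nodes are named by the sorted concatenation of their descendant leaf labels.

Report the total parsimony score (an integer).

13

[col 0] DK: children D:{C}, K:{G} ∪→ {C,G}; cost 1
[col 0] DEK: children DK:{C,G}, E:{C} ∩→ {C}; cost 0
[col 0] PZ: children P:{A}, Z:{C} ∪→ {A,C}; cost 1
[col 0] PXZ: children PZ:{A,C}, X:{A} ∩→ {A}; cost 0
[col 0] DEKPXZ: children DEK:{C}, PXZ:{A} ∪→ {A,C}; cost 1
[col 1] DK: children D:{T}, K:{C} ∪→ {C,T}; cost 1
[col 1] DEK: children DK:{C,T}, E:{C} ∩→ {C}; cost 0
[col 1] PZ: children P:{C}, Z:{C} ∩→ {C}; cost 0
[col 1] PXZ: children PZ:{C}, X:{A} ∪→ {A,C}; cost 1
[col 1] DEKPXZ: children DEK:{C}, PXZ:{A,C} ∩→ {C}; cost 0
[col 2] DK: children D:{A}, K:{A} ∩→ {A}; cost 0
[col 2] DEK: children DK:{A}, E:{A} ∩→ {A}; cost 0
[col 2] PZ: children P:{C}, Z:{T} ∪→ {C,T}; cost 1
[col 2] PXZ: children PZ:{C,T}, X:{A} ∪→ {A,C,T}; cost 1
[col 2] DEKPXZ: children DEK:{A}, PXZ:{A,C,T} ∩→ {A}; cost 0
[col 3] DK: children D:{T}, K:{C} ∪→ {C,T}; cost 1
[col 3] DEK: children DK:{C,T}, E:{C} ∩→ {C}; cost 0
[col 3] PZ: children P:{G}, Z:{G} ∩→ {G}; cost 0
[col 3] PXZ: children PZ:{G}, X:{A} ∪→ {A,G}; cost 1
[col 3] DEKPXZ: children DEK:{C}, PXZ:{A,G} ∪→ {A,C,G}; cost 1
[col 4] DK: children D:{A}, K:{A} ∩→ {A}; cost 0
[col 4] DEK: children DK:{A}, E:{G} ∪→ {A,G}; cost 1
[col 4] PZ: children P:{T}, Z:{C} ∪→ {C,T}; cost 1
[col 4] PXZ: children PZ:{C,T}, X:{T} ∩→ {T}; cost 0
[col 4] DEKPXZ: children DEK:{A,G}, PXZ:{T} ∪→ {A,G,T}; cost 1
per-site changes: [3, 2, 2, 3, 3]; total = 13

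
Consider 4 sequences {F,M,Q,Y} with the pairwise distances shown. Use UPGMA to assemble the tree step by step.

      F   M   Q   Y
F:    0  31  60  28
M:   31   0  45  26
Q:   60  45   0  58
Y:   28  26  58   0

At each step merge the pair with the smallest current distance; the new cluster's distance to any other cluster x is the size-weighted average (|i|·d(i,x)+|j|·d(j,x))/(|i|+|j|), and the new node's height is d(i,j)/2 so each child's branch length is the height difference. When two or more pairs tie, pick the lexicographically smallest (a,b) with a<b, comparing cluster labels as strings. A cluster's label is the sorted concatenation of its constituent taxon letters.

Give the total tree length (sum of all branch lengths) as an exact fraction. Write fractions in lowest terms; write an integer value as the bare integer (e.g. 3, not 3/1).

985/12

step 1: merge (M,Y) at d=26; branch lengths M→13, Y→13; new cluster MY
  updated: d(F,MY)=59/2, d(MY,Q)=103/2
step 2: merge (F,MY) at d=59/2; branch lengths F→59/4, MY→7/4; new cluster FMY
  updated: d(FMY,Q)=163/3
step 3: merge (FMY,Q) at d=163/3; branch lengths FMY→149/12, Q→163/6; new cluster FMQY
final tree: ((F:59/4,(M:13,Y:13):7/4):149/12,Q:163/6)
total length: 985/12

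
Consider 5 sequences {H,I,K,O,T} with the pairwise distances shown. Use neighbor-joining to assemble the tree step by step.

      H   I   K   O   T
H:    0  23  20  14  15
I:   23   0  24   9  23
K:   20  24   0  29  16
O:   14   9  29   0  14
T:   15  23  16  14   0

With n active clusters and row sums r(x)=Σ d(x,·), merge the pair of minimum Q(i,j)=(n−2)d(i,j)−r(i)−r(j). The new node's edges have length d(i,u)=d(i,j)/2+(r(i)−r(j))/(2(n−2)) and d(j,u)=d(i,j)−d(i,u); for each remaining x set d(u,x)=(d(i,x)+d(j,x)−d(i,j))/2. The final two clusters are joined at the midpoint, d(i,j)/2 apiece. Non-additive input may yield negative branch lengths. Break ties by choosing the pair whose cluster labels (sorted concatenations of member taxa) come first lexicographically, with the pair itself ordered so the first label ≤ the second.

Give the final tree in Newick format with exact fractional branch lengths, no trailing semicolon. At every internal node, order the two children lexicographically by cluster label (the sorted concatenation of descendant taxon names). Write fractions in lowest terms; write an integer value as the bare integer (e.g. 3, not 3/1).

iteration 1: select I,O (d=9, Q=-118); attach at lengths (20/3, 7/3); label the merged cluster IO
  updated: d(H,IO)=14, d(IO,K)=22, d(IO,T)=14
iteration 2: select H,IO (d=14, Q=-71); attach at lengths (27/4, 29/4); label the merged cluster HIO
  updated: d(HIO,K)=14, d(HIO,T)=15/2
iteration 3: select HIO,K (d=14, Q=-75/2); attach at lengths (11/4, 45/4); label the merged cluster HIKO
  updated: d(HIKO,T)=19/4
iteration 4: select HIKO,T (d=19/4); attach at lengths (19/8, 19/8); label the merged cluster HIKOT
final tree: (((H:27/4,(I:20/3,O:7/3):29/4):11/4,K:45/4):19/8,T:19/8)
total length: 167/4

(((H:27/4,(I:20/3,O:7/3):29/4):11/4,K:45/4):19/8,T:19/8)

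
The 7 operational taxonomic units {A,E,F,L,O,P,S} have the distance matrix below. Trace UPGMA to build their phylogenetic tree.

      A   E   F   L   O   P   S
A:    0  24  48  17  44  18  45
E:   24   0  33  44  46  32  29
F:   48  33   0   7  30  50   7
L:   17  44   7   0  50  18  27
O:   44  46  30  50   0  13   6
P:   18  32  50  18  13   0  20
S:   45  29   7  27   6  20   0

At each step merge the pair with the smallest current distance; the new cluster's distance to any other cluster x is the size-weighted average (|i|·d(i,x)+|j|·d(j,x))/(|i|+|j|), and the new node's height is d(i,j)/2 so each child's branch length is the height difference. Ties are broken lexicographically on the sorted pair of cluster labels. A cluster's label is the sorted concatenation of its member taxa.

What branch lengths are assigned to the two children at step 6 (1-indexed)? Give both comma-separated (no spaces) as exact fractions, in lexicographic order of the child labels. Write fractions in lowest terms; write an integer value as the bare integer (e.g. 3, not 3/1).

29/5,79/30

step 1: merge (O,S) at d=6; branch lengths O→3, S→3; new cluster OS
  updated: d(A,OS)=89/2, d(E,OS)=75/2, d(F,OS)=37/2, d(L,OS)=77/2, d(OS,P)=33/2
step 2: merge (F,L) at d=7; branch lengths F→7/2, L→7/2; new cluster FL
  updated: d(A,FL)=65/2, d(E,FL)=77/2, d(FL,OS)=57/2, d(FL,P)=34
step 3: merge (OS,P) at d=33/2; branch lengths OS→21/4, P→33/4; new cluster OPS
  updated: d(A,OPS)=107/3, d(E,OPS)=107/3, d(FL,OPS)=91/3
step 4: merge (A,E) at d=24; branch lengths A→12, E→12; new cluster AE
  updated: d(AE,FL)=71/2, d(AE,OPS)=107/3
step 5: merge (FL,OPS) at d=91/3; branch lengths FL→35/3, OPS→83/12; new cluster FLOPS
  updated: d(AE,FLOPS)=178/5
step 6: merge (AE,FLOPS) at d=178/5; branch lengths AE→29/5, FLOPS→79/30; new cluster AEFLOPS
final tree: ((A:12,E:12):29/5,((F:7/2,L:7/2):35/3,((O:3,S:3):21/4,P:33/4):83/12):79/30)
total length: 4651/60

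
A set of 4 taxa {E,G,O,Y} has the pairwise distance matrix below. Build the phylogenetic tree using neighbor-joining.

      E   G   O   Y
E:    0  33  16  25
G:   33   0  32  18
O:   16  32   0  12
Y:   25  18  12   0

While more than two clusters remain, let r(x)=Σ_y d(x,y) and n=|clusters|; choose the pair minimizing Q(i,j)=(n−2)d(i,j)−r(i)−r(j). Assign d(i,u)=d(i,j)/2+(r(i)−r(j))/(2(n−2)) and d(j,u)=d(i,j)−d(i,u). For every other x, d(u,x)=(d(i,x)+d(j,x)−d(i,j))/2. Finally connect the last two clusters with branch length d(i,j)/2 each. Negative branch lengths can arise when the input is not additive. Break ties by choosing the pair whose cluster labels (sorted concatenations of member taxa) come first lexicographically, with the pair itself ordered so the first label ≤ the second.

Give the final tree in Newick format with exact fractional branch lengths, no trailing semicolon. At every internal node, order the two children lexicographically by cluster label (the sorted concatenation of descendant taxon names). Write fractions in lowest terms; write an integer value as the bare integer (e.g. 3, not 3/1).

step 1: merge (E,O) at d=16, Q=-102; branch lengths E→23/2, O→9/2; new cluster EO
  updated: d(EO,G)=49/2, d(EO,Y)=21/2
step 2: merge (EO,G) at d=49/2, Q=-53; branch lengths EO→17/2, G→16; new cluster EGO
  updated: d(EGO,Y)=2
step 3: merge (EGO,Y) at d=2; branch lengths EGO→1, Y→1; new cluster EGOY
final tree: (((E:23/2,O:9/2):17/2,G:16):1,Y:1)
total length: 85/2

(((E:23/2,O:9/2):17/2,G:16):1,Y:1)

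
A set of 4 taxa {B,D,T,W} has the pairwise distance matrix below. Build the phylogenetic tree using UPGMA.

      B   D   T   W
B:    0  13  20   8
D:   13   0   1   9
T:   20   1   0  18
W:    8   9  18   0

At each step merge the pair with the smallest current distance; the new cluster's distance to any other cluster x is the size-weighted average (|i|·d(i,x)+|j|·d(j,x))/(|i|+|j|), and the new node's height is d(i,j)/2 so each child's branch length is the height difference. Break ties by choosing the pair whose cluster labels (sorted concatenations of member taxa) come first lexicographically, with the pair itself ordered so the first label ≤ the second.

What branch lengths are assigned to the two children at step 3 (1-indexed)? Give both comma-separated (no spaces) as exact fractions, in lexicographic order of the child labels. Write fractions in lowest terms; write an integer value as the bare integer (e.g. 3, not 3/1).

iteration 1: select D,T (d=1); attach at lengths (1/2, 1/2); label the merged cluster DT
  updated: d(B,DT)=33/2, d(DT,W)=27/2
iteration 2: select B,W (d=8); attach at lengths (4, 4); label the merged cluster BW
  updated: d(BW,DT)=15
iteration 3: select BW,DT (d=15); attach at lengths (7/2, 7); label the merged cluster BDTW
final tree: ((B:4,W:4):7/2,(D:1/2,T:1/2):7)
total length: 39/2

7/2,7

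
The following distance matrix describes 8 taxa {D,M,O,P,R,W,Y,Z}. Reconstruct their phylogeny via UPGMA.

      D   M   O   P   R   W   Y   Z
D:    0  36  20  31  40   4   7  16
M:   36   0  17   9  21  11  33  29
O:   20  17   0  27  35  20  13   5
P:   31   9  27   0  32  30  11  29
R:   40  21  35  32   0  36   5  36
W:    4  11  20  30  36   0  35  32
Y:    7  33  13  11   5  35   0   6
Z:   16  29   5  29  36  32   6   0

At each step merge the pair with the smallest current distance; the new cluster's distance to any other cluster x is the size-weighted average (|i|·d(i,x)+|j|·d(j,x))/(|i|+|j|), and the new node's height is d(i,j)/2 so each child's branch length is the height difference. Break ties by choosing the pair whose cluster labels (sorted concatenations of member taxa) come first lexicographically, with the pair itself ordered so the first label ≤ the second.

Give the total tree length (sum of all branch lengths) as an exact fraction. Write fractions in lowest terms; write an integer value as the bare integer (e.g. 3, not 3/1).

1. join D+W (d=4) ⇒ DW; edges |D|=2, |W|=2
  updated: d(DW,M)=47/2, d(DW,O)=20, d(DW,P)=61/2, d(DW,R)=38, d(DW,Y)=21, d(DW,Z)=24
2. join O+Z (d=5) ⇒ OZ; edges |O|=5/2, |Z|=5/2
  updated: d(DW,OZ)=22, d(M,OZ)=23, d(OZ,P)=28, d(OZ,R)=71/2, d(OZ,Y)=19/2
3. join R+Y (d=5) ⇒ RY; edges |R|=5/2, |Y|=5/2
  updated: d(DW,RY)=59/2, d(M,RY)=27, d(OZ,RY)=45/2, d(P,RY)=43/2
4. join M+P (d=9) ⇒ MP; edges |M|=9/2, |P|=9/2
  updated: d(DW,MP)=27, d(MP,OZ)=51/2, d(MP,RY)=97/4
5. join DW+OZ (d=22) ⇒ DOWZ; edges |DW|=9, |OZ|=17/2
  updated: d(DOWZ,MP)=105/4, d(DOWZ,RY)=26
6. join MP+RY (d=97/4) ⇒ MPRY; edges |MP|=61/8, |RY|=77/8
  updated: d(DOWZ,MPRY)=209/8
7. join DOWZ+MPRY (d=209/8) ⇒ DMOPRWYZ; edges |DOWZ|=33/16, |MPRY|=15/16
final tree: (((D:2,W:2):9,(O:5/2,Z:5/2):17/2):33/16,((M:9/2,P:9/2):61/8,(R:5/2,Y:5/2):77/8):15/16)
total length: 243/4

243/4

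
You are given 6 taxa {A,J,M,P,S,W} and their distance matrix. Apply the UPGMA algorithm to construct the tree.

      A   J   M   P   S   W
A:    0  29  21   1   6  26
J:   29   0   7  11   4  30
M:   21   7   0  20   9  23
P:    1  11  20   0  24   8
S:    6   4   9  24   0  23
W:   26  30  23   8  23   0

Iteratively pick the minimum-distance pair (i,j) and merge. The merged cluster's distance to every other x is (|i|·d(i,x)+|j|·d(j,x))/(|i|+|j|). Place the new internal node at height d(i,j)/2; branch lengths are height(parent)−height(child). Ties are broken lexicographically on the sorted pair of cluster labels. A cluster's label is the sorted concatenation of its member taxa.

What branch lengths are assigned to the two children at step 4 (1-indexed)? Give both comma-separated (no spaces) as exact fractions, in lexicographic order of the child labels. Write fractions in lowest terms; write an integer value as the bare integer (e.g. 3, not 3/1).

8,17/2

step 1: merge (A,P) at d=1; branch lengths A→1/2, P→1/2; new cluster AP
  updated: d(AP,J)=20, d(AP,M)=41/2, d(AP,S)=15, d(AP,W)=17
step 2: merge (J,S) at d=4; branch lengths J→2, S→2; new cluster JS
  updated: d(AP,JS)=35/2, d(JS,M)=8, d(JS,W)=53/2
step 3: merge (JS,M) at d=8; branch lengths JS→2, M→4; new cluster JMS
  updated: d(AP,JMS)=37/2, d(JMS,W)=76/3
step 4: merge (AP,W) at d=17; branch lengths AP→8, W→17/2; new cluster APW
  updated: d(APW,JMS)=187/9
step 5: merge (APW,JMS) at d=187/9; branch lengths APW→17/9, JMS→115/18; new cluster AJMPSW
final tree: (((A:1/2,P:1/2):8,W:17/2):17/9,((J:2,S:2):2,M:4):115/18)
total length: 322/9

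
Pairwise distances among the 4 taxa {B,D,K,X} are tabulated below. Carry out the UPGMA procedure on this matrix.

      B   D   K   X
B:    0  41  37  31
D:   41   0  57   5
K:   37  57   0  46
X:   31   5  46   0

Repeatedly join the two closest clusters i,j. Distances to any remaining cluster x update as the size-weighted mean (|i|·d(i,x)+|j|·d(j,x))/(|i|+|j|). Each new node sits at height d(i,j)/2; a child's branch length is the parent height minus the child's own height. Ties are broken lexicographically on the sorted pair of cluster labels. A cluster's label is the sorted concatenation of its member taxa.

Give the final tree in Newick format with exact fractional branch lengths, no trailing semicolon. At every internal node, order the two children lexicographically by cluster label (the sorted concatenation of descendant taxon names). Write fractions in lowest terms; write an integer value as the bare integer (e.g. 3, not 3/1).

iteration 1: select D,X (d=5); attach at lengths (5/2, 5/2); label the merged cluster DX
  updated: d(B,DX)=36, d(DX,K)=103/2
iteration 2: select B,DX (d=36); attach at lengths (18, 31/2); label the merged cluster BDX
  updated: d(BDX,K)=140/3
iteration 3: select BDX,K (d=140/3); attach at lengths (16/3, 70/3); label the merged cluster BDKX
final tree: ((B:18,(D:5/2,X:5/2):31/2):16/3,K:70/3)
total length: 403/6

((B:18,(D:5/2,X:5/2):31/2):16/3,K:70/3)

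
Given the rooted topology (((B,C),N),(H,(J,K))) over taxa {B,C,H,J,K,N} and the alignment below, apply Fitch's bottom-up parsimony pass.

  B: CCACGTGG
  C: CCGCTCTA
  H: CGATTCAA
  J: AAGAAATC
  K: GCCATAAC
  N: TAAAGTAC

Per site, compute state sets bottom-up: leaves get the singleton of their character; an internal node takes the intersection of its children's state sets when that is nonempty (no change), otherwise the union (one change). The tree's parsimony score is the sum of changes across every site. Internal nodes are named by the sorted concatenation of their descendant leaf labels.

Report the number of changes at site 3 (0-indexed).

2

BC@0: {C} ∩ {C} = {C} (intersection, +0)
BCN@0: {C} ∪ {T} = {C,T} (union, +1)
JK@0: {A} ∪ {G} = {A,G} (union, +1)
HJK@0: {C} ∪ {A,G} = {A,C,G} (union, +1)
BCHJKN@0: {C,T} ∩ {A,C,G} = {C} (intersection, +0)
BC@1: {C} ∩ {C} = {C} (intersection, +0)
BCN@1: {C} ∪ {A} = {A,C} (union, +1)
JK@1: {A} ∪ {C} = {A,C} (union, +1)
HJK@1: {G} ∪ {A,C} = {A,C,G} (union, +1)
BCHJKN@1: {A,C} ∩ {A,C,G} = {A,C} (intersection, +0)
BC@2: {A} ∪ {G} = {A,G} (union, +1)
BCN@2: {A,G} ∩ {A} = {A} (intersection, +0)
JK@2: {G} ∪ {C} = {C,G} (union, +1)
HJK@2: {A} ∪ {C,G} = {A,C,G} (union, +1)
BCHJKN@2: {A} ∩ {A,C,G} = {A} (intersection, +0)
BC@3: {C} ∩ {C} = {C} (intersection, +0)
BCN@3: {C} ∪ {A} = {A,C} (union, +1)
JK@3: {A} ∩ {A} = {A} (intersection, +0)
HJK@3: {T} ∪ {A} = {A,T} (union, +1)
BCHJKN@3: {A,C} ∩ {A,T} = {A} (intersection, +0)
BC@4: {G} ∪ {T} = {G,T} (union, +1)
BCN@4: {G,T} ∩ {G} = {G} (intersection, +0)
JK@4: {A} ∪ {T} = {A,T} (union, +1)
HJK@4: {T} ∩ {A,T} = {T} (intersection, +0)
BCHJKN@4: {G} ∪ {T} = {G,T} (union, +1)
BC@5: {T} ∪ {C} = {C,T} (union, +1)
BCN@5: {C,T} ∩ {T} = {T} (intersection, +0)
JK@5: {A} ∩ {A} = {A} (intersection, +0)
HJK@5: {C} ∪ {A} = {A,C} (union, +1)
BCHJKN@5: {T} ∪ {A,C} = {A,C,T} (union, +1)
BC@6: {G} ∪ {T} = {G,T} (union, +1)
BCN@6: {G,T} ∪ {A} = {A,G,T} (union, +1)
JK@6: {T} ∪ {A} = {A,T} (union, +1)
HJK@6: {A} ∩ {A,T} = {A} (intersection, +0)
BCHJKN@6: {A,G,T} ∩ {A} = {A} (intersection, +0)
BC@7: {G} ∪ {A} = {A,G} (union, +1)
BCN@7: {A,G} ∪ {C} = {A,C,G} (union, +1)
JK@7: {C} ∩ {C} = {C} (intersection, +0)
HJK@7: {A} ∪ {C} = {A,C} (union, +1)
BCHJKN@7: {A,C,G} ∩ {A,C} = {A,C} (intersection, +0)
per-site changes: [3, 3, 3, 2, 3, 3, 3, 3]; total = 23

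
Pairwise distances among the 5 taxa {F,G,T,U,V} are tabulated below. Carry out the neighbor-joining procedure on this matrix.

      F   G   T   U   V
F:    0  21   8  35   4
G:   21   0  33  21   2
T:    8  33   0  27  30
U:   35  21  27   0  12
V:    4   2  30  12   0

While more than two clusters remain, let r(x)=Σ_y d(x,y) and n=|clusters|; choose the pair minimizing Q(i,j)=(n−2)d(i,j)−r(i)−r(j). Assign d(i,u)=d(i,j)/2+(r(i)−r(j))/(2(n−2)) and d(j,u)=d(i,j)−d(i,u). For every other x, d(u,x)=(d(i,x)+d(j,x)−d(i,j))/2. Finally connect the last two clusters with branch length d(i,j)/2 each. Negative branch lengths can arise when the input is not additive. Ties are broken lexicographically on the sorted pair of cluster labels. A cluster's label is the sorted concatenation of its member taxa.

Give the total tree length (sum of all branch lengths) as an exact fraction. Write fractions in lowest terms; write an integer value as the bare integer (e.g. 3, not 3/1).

step 1: merge (F,T) at d=8, Q=-142; branch lengths F→-1, T→9; new cluster FT
  updated: d(FT,G)=23, d(FT,U)=27, d(FT,V)=13
step 2: merge (FT,U) at d=27, Q=-69; branch lengths FT→57/4, U→51/4; new cluster FTU
  updated: d(FTU,G)=17/2, d(FTU,V)=-1
step 3: merge (FTU,G) at d=17/2, Q=-19/2; branch lengths FTU→11/4, G→23/4; new cluster FGTU
  updated: d(FGTU,V)=-15/4
step 4: merge (FGTU,V) at d=-15/4; branch lengths FGTU→-15/8, V→-15/8; new cluster FGTUV
final tree: ((((F:-1,T:9):57/4,U:51/4):11/4,G:23/4):-15/8,V:-15/8)
total length: 159/4

159/4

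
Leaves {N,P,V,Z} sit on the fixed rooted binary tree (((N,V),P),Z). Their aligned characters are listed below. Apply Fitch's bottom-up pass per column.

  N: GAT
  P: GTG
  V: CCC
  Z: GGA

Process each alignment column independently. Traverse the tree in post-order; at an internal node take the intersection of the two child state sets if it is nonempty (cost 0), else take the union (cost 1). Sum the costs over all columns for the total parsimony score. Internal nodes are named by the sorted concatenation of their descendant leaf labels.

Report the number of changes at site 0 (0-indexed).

1

[col 0] NV: children N:{G}, V:{C} ∪→ {C,G}; cost 1
[col 0] NPV: children NV:{C,G}, P:{G} ∩→ {G}; cost 0
[col 0] NPVZ: children NPV:{G}, Z:{G} ∩→ {G}; cost 0
[col 1] NV: children N:{A}, V:{C} ∪→ {A,C}; cost 1
[col 1] NPV: children NV:{A,C}, P:{T} ∪→ {A,C,T}; cost 1
[col 1] NPVZ: children NPV:{A,C,T}, Z:{G} ∪→ {A,C,G,T}; cost 1
[col 2] NV: children N:{T}, V:{C} ∪→ {C,T}; cost 1
[col 2] NPV: children NV:{C,T}, P:{G} ∪→ {C,G,T}; cost 1
[col 2] NPVZ: children NPV:{C,G,T}, Z:{A} ∪→ {A,C,G,T}; cost 1
per-site changes: [1, 3, 3]; total = 7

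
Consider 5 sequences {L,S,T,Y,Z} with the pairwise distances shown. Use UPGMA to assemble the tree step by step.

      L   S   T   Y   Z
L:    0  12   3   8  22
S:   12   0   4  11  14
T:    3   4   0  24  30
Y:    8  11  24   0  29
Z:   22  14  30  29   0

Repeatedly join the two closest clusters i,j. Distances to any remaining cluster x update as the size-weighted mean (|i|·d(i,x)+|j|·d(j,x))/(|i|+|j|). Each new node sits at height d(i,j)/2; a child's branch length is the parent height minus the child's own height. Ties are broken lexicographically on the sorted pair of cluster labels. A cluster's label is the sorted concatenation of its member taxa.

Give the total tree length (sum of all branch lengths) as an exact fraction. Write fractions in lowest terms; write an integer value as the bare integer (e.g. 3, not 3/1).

437/12

step 1: merge (L,T) at d=3; branch lengths L→3/2, T→3/2; new cluster LT
  updated: d(LT,S)=8, d(LT,Y)=16, d(LT,Z)=26
step 2: merge (LT,S) at d=8; branch lengths LT→5/2, S→4; new cluster LST
  updated: d(LST,Y)=43/3, d(LST,Z)=22
step 3: merge (LST,Y) at d=43/3; branch lengths LST→19/6, Y→43/6; new cluster LSTY
  updated: d(LSTY,Z)=95/4
step 4: merge (LSTY,Z) at d=95/4; branch lengths LSTY→113/24, Z→95/8; new cluster LSTYZ
final tree: ((((L:3/2,T:3/2):5/2,S:4):19/6,Y:43/6):113/24,Z:95/8)
total length: 437/12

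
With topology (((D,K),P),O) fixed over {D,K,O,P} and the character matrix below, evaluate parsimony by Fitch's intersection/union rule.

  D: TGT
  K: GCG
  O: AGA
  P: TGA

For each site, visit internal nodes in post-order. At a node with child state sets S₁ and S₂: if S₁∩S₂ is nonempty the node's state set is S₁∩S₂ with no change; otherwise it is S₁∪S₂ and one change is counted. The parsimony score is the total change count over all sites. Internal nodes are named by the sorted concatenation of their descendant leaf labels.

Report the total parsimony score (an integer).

5

site 0, node DK: D={T} ∪ K={G} → {G,T} (+1)
site 0, node DKP: DK={G,T} ∩ P={T} → {T} (+0)
site 0, node DKOP: DKP={T} ∪ O={A} → {A,T} (+1)
site 1, node DK: D={G} ∪ K={C} → {C,G} (+1)
site 1, node DKP: DK={C,G} ∩ P={G} → {G} (+0)
site 1, node DKOP: DKP={G} ∩ O={G} → {G} (+0)
site 2, node DK: D={T} ∪ K={G} → {G,T} (+1)
site 2, node DKP: DK={G,T} ∪ P={A} → {A,G,T} (+1)
site 2, node DKOP: DKP={A,G,T} ∩ O={A} → {A} (+0)
per-site changes: [2, 1, 2]; total = 5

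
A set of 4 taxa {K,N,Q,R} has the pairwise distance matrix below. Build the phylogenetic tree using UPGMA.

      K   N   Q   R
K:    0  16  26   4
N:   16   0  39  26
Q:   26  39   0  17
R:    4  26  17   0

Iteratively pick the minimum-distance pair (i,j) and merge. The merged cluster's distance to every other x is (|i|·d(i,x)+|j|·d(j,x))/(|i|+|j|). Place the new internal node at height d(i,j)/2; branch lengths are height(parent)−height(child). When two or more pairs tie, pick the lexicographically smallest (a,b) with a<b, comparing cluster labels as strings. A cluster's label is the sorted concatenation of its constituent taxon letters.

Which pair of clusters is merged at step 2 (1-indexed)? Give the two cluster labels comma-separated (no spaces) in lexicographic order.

KR,N

iteration 1: select K,R (d=4); attach at lengths (2, 2); label the merged cluster KR
  updated: d(KR,N)=21, d(KR,Q)=43/2
iteration 2: select KR,N (d=21); attach at lengths (17/2, 21/2); label the merged cluster KNR
  updated: d(KNR,Q)=82/3
iteration 3: select KNR,Q (d=82/3); attach at lengths (19/6, 41/3); label the merged cluster KNQR
final tree: (((K:2,R:2):17/2,N:21/2):19/6,Q:41/3)
total length: 239/6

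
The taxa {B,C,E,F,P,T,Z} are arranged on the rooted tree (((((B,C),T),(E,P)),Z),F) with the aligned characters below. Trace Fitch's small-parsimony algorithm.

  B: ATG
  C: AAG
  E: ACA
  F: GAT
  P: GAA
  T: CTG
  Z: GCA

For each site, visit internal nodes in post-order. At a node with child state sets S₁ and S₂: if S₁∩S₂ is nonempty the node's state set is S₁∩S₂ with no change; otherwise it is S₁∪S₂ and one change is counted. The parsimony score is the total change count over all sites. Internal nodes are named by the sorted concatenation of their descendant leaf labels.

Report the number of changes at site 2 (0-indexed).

2

BC@0: {A} ∩ {A} = {A} (intersection, +0)
BCT@0: {A} ∪ {C} = {A,C} (union, +1)
EP@0: {A} ∪ {G} = {A,G} (union, +1)
BCEPT@0: {A,C} ∩ {A,G} = {A} (intersection, +0)
BCEPTZ@0: {A} ∪ {G} = {A,G} (union, +1)
BCEFPTZ@0: {A,G} ∩ {G} = {G} (intersection, +0)
BC@1: {T} ∪ {A} = {A,T} (union, +1)
BCT@1: {A,T} ∩ {T} = {T} (intersection, +0)
EP@1: {C} ∪ {A} = {A,C} (union, +1)
BCEPT@1: {T} ∪ {A,C} = {A,C,T} (union, +1)
BCEPTZ@1: {A,C,T} ∩ {C} = {C} (intersection, +0)
BCEFPTZ@1: {C} ∪ {A} = {A,C} (union, +1)
BC@2: {G} ∩ {G} = {G} (intersection, +0)
BCT@2: {G} ∩ {G} = {G} (intersection, +0)
EP@2: {A} ∩ {A} = {A} (intersection, +0)
BCEPT@2: {G} ∪ {A} = {A,G} (union, +1)
BCEPTZ@2: {A,G} ∩ {A} = {A} (intersection, +0)
BCEFPTZ@2: {A} ∪ {T} = {A,T} (union, +1)
per-site changes: [3, 4, 2]; total = 9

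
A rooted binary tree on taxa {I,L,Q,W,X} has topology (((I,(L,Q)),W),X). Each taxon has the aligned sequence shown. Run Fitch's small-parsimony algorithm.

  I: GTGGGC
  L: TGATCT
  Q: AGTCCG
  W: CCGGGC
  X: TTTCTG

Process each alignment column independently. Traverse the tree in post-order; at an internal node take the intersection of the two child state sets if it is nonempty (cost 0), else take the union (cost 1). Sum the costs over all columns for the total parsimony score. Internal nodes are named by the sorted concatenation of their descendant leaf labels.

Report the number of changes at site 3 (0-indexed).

3

site 0, node LQ: L={T} ∪ Q={A} → {A,T} (+1)
site 0, node ILQ: I={G} ∪ LQ={A,T} → {A,G,T} (+1)
site 0, node ILQW: ILQ={A,G,T} ∪ W={C} → {A,C,G,T} (+1)
site 0, node ILQWX: ILQW={A,C,G,T} ∩ X={T} → {T} (+0)
site 1, node LQ: L={G} ∩ Q={G} → {G} (+0)
site 1, node ILQ: I={T} ∪ LQ={G} → {G,T} (+1)
site 1, node ILQW: ILQ={G,T} ∪ W={C} → {C,G,T} (+1)
site 1, node ILQWX: ILQW={C,G,T} ∩ X={T} → {T} (+0)
site 2, node LQ: L={A} ∪ Q={T} → {A,T} (+1)
site 2, node ILQ: I={G} ∪ LQ={A,T} → {A,G,T} (+1)
site 2, node ILQW: ILQ={A,G,T} ∩ W={G} → {G} (+0)
site 2, node ILQWX: ILQW={G} ∪ X={T} → {G,T} (+1)
site 3, node LQ: L={T} ∪ Q={C} → {C,T} (+1)
site 3, node ILQ: I={G} ∪ LQ={C,T} → {C,G,T} (+1)
site 3, node ILQW: ILQ={C,G,T} ∩ W={G} → {G} (+0)
site 3, node ILQWX: ILQW={G} ∪ X={C} → {C,G} (+1)
site 4, node LQ: L={C} ∩ Q={C} → {C} (+0)
site 4, node ILQ: I={G} ∪ LQ={C} → {C,G} (+1)
site 4, node ILQW: ILQ={C,G} ∩ W={G} → {G} (+0)
site 4, node ILQWX: ILQW={G} ∪ X={T} → {G,T} (+1)
site 5, node LQ: L={T} ∪ Q={G} → {G,T} (+1)
site 5, node ILQ: I={C} ∪ LQ={G,T} → {C,G,T} (+1)
site 5, node ILQW: ILQ={C,G,T} ∩ W={C} → {C} (+0)
site 5, node ILQWX: ILQW={C} ∪ X={G} → {C,G} (+1)
per-site changes: [3, 2, 3, 3, 2, 3]; total = 16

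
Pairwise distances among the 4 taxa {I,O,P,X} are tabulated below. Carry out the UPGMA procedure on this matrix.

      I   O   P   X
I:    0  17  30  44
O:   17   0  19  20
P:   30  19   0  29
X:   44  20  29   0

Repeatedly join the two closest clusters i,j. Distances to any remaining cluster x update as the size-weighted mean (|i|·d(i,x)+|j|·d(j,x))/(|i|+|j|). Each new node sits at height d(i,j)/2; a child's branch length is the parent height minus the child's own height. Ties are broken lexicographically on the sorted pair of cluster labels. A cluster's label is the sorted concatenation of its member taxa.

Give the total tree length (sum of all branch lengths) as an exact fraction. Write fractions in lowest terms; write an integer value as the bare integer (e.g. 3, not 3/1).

207/4

step 1: merge (I,O) at d=17; branch lengths I→17/2, O→17/2; new cluster IO
  updated: d(IO,P)=49/2, d(IO,X)=32
step 2: merge (IO,P) at d=49/2; branch lengths IO→15/4, P→49/4; new cluster IOP
  updated: d(IOP,X)=31
step 3: merge (IOP,X) at d=31; branch lengths IOP→13/4, X→31/2; new cluster IOPX
final tree: (((I:17/2,O:17/2):15/4,P:49/4):13/4,X:31/2)
total length: 207/4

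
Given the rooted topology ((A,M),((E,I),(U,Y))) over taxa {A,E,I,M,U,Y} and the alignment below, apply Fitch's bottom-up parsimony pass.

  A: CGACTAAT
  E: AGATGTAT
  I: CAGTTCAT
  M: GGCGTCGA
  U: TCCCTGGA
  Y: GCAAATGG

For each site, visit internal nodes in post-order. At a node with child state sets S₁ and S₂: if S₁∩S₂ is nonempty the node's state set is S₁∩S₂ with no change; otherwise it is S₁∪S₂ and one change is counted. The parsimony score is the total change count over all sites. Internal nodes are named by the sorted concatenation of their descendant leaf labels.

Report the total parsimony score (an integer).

23

[col 0] AM: children A:{C}, M:{G} ∪→ {C,G}; cost 1
[col 0] EI: children E:{A}, I:{C} ∪→ {A,C}; cost 1
[col 0] UY: children U:{T}, Y:{G} ∪→ {G,T}; cost 1
[col 0] EIUY: children EI:{A,C}, UY:{G,T} ∪→ {A,C,G,T}; cost 1
[col 0] AEIMUY: children AM:{C,G}, EIUY:{A,C,G,T} ∩→ {C,G}; cost 0
[col 1] AM: children A:{G}, M:{G} ∩→ {G}; cost 0
[col 1] EI: children E:{G}, I:{A} ∪→ {A,G}; cost 1
[col 1] UY: children U:{C}, Y:{C} ∩→ {C}; cost 0
[col 1] EIUY: children EI:{A,G}, UY:{C} ∪→ {A,C,G}; cost 1
[col 1] AEIMUY: children AM:{G}, EIUY:{A,C,G} ∩→ {G}; cost 0
[col 2] AM: children A:{A}, M:{C} ∪→ {A,C}; cost 1
[col 2] EI: children E:{A}, I:{G} ∪→ {A,G}; cost 1
[col 2] UY: children U:{C}, Y:{A} ∪→ {A,C}; cost 1
[col 2] EIUY: children EI:{A,G}, UY:{A,C} ∩→ {A}; cost 0
[col 2] AEIMUY: children AM:{A,C}, EIUY:{A} ∩→ {A}; cost 0
[col 3] AM: children A:{C}, M:{G} ∪→ {C,G}; cost 1
[col 3] EI: children E:{T}, I:{T} ∩→ {T}; cost 0
[col 3] UY: children U:{C}, Y:{A} ∪→ {A,C}; cost 1
[col 3] EIUY: children EI:{T}, UY:{A,C} ∪→ {A,C,T}; cost 1
[col 3] AEIMUY: children AM:{C,G}, EIUY:{A,C,T} ∩→ {C}; cost 0
[col 4] AM: children A:{T}, M:{T} ∩→ {T}; cost 0
[col 4] EI: children E:{G}, I:{T} ∪→ {G,T}; cost 1
[col 4] UY: children U:{T}, Y:{A} ∪→ {A,T}; cost 1
[col 4] EIUY: children EI:{G,T}, UY:{A,T} ∩→ {T}; cost 0
[col 4] AEIMUY: children AM:{T}, EIUY:{T} ∩→ {T}; cost 0
[col 5] AM: children A:{A}, M:{C} ∪→ {A,C}; cost 1
[col 5] EI: children E:{T}, I:{C} ∪→ {C,T}; cost 1
[col 5] UY: children U:{G}, Y:{T} ∪→ {G,T}; cost 1
[col 5] EIUY: children EI:{C,T}, UY:{G,T} ∩→ {T}; cost 0
[col 5] AEIMUY: children AM:{A,C}, EIUY:{T} ∪→ {A,C,T}; cost 1
[col 6] AM: children A:{A}, M:{G} ∪→ {A,G}; cost 1
[col 6] EI: children E:{A}, I:{A} ∩→ {A}; cost 0
[col 6] UY: children U:{G}, Y:{G} ∩→ {G}; cost 0
[col 6] EIUY: children EI:{A}, UY:{G} ∪→ {A,G}; cost 1
[col 6] AEIMUY: children AM:{A,G}, EIUY:{A,G} ∩→ {A,G}; cost 0
[col 7] AM: children A:{T}, M:{A} ∪→ {A,T}; cost 1
[col 7] EI: children E:{T}, I:{T} ∩→ {T}; cost 0
[col 7] UY: children U:{A}, Y:{G} ∪→ {A,G}; cost 1
[col 7] EIUY: children EI:{T}, UY:{A,G} ∪→ {A,G,T}; cost 1
[col 7] AEIMUY: children AM:{A,T}, EIUY:{A,G,T} ∩→ {A,T}; cost 0
per-site changes: [4, 2, 3, 3, 2, 4, 2, 3]; total = 23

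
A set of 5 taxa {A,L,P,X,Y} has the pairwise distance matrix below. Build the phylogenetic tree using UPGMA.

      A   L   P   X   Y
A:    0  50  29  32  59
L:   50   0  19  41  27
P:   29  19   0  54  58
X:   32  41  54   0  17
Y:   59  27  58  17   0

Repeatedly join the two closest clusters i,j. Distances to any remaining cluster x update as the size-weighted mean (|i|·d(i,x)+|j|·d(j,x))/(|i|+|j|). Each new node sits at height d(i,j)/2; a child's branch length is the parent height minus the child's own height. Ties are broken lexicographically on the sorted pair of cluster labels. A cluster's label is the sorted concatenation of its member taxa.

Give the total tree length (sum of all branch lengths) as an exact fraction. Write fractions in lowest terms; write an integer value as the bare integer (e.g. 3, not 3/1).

995/12

1. join X+Y (d=17) ⇒ XY; edges |X|=17/2, |Y|=17/2
  updated: d(A,XY)=91/2, d(L,XY)=34, d(P,XY)=56
2. join L+P (d=19) ⇒ LP; edges |L|=19/2, |P|=19/2
  updated: d(A,LP)=79/2, d(LP,XY)=45
3. join A+LP (d=79/2) ⇒ ALP; edges |A|=79/4, |LP|=41/4
  updated: d(ALP,XY)=271/6
4. join ALP+XY (d=271/6) ⇒ ALPXY; edges |ALP|=17/6, |XY|=169/12
final tree: ((A:79/4,(L:19/2,P:19/2):41/4):17/6,(X:17/2,Y:17/2):169/12)
total length: 995/12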